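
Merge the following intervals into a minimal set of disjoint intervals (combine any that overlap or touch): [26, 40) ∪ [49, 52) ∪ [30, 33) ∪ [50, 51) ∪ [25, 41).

[25, 41) ∪ [49, 52)

Sort by start: [25, 41), [26, 40), [30, 33), [49, 52), [50, 51).
[26, 40) overlaps/touches [25, 41) → extend to [25, 41).
[30, 33) overlaps/touches [25, 41) → extend to [25, 41).
[49, 52) is disjoint → start new block.
[50, 51) overlaps/touches [49, 52) → extend to [49, 52).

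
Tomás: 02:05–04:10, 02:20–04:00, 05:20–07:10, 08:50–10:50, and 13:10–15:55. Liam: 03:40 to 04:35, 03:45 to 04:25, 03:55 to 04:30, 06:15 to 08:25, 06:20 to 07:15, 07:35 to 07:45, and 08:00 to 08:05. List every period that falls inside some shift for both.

03:40–04:10, 06:15–07:10

Merge the first list: 02:05–04:10, 05:20–07:10, 08:50–10:50, 13:10–15:55.
Merge the second list: 03:40–04:35, 06:15–08:25.
02:05–04:10 overlaps B on 03:40–04:10.
05:20–07:10 overlaps B on 06:15–07:10.
08:50–10:50 falls entirely outside B.
13:10–15:55 falls entirely outside B.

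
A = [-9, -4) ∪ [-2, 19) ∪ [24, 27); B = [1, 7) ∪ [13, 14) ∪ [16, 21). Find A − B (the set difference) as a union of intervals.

[-9, -4) ∪ [-2, 1) ∪ [7, 13) ∪ [14, 16) ∪ [24, 27)

[-9, -4) is untouched.
[-2, 19) with B removed leaves [-2, 1), [7, 13), [14, 16).
[24, 27) is untouched.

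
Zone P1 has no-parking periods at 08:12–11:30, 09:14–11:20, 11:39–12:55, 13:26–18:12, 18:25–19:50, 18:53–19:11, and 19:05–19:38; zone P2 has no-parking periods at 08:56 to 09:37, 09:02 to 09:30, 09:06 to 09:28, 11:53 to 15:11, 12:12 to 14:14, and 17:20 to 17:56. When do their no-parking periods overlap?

08:56-09:37, 11:53-12:55, 13:26-15:11, 17:20-17:56

Merge the first list: 08:12-11:30, 11:39-12:55, 13:26-18:12, 18:25-19:50.
Merge the second list: 08:56-09:37, 11:53-15:11, 17:20-17:56.
08:12-11:30 ∩ B → 08:56-09:37.
11:39-12:55 ∩ B → 11:53-12:55.
13:26-18:12 ∩ B → 13:26-15:11, 17:20-17:56.
18:25-19:50 meets no B interval.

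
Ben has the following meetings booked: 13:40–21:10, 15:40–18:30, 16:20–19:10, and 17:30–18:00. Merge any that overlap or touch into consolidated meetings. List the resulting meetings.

13:40–21:10

15:40–18:30 overlaps/touches 13:40–21:10 → extend to 13:40–21:10.
16:20–19:10 overlaps/touches 13:40–21:10 → extend to 13:40–21:10.
17:30–18:00 overlaps/touches 13:40–21:10 → extend to 13:40–21:10.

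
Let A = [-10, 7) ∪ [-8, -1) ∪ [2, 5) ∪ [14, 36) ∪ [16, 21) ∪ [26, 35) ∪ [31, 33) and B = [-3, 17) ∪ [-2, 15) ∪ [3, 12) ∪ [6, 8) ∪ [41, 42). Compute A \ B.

[-10, -3) ∪ [17, 36)

Merge the first list: [-10, 7), [14, 36).
Merge the second list: [-3, 17), [41, 42).
[-10, 7) \ B = [-10, -3).
[14, 36) \ B = [17, 36).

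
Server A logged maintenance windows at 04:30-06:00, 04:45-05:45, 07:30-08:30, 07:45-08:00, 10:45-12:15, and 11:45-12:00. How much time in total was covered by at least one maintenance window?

4 h

Merged: 04:30–06:00, 07:30–08:30, 10:45–12:15.
Lengths: 1 h 30 min + 1 h + 1 h 30 min = 4 h.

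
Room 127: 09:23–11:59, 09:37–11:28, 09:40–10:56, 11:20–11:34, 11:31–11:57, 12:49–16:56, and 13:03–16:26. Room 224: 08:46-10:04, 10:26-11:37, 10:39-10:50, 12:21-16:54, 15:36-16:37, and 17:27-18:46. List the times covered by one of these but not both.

First set merges to 09:23-11:59, 12:49-16:56.
Second set merges to 08:46-10:04, 10:26-11:37, 12:21-16:54, 17:27-18:46.
A \ B = 10:04-10:26, 11:37-11:59, 16:54-16:56.
B \ A = 08:46-09:23, 12:21-12:49, 17:27-18:46.
Union of the two gives the symmetric difference.

08:46-09:23, 10:04-10:26, 11:37-11:59, 12:21-12:49, 16:54-16:56, 17:27-18:46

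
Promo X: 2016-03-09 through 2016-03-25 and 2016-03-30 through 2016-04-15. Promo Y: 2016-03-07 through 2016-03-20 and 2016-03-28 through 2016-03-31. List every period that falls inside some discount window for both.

2016-03-09 through 2016-03-20, 2016-03-30 through 2016-03-31

2016-03-09 through 2016-03-25 meets the second set on 2016-03-09 through 2016-03-20.
2016-03-30 through 2016-04-15 meets the second set on 2016-03-30 through 2016-03-31.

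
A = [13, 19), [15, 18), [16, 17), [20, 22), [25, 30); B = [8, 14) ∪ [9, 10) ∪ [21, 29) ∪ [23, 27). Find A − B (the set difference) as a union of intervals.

A, merged: [13, 19), [20, 22), [25, 30).
B, merged: [8, 14), [21, 29).
[13, 19) minus B → [14, 19).
[20, 22) minus B → [20, 21).
[25, 30) minus B → [29, 30).

[14, 19) ∪ [20, 21) ∪ [29, 30)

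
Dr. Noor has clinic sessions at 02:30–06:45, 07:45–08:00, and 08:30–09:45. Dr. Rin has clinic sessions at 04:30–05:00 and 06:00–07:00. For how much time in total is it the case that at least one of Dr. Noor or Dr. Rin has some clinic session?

A ∪ B = 02:30–07:00, 07:45–08:00, 08:30–09:45.
Total: 4 h 30 min + 15 min + 1 h 15 min = 6 h.

6 h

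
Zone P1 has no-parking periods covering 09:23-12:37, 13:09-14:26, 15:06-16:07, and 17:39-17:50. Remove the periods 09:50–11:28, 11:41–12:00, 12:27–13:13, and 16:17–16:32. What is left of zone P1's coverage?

09:23–12:37 minus B → 09:23–09:50, 11:28–11:41, 12:00–12:27.
13:09–14:26 minus B → 13:13–14:26.
15:06–16:07: no B overlap → unchanged.
17:39–17:50: no B overlap → unchanged.

09:23–09:50, 11:28–11:41, 12:00–12:27, 13:13–14:26, 15:06–16:07, 17:39–17:50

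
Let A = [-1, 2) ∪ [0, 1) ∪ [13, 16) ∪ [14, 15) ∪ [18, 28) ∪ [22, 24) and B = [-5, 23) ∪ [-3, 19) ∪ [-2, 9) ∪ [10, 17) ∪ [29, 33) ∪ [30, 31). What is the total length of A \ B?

First set merges to [-1, 2), [13, 16), [18, 28).
Second set merges to [-5, 23), [29, 33).
A \ B = [23, 28).
Total: 5.

5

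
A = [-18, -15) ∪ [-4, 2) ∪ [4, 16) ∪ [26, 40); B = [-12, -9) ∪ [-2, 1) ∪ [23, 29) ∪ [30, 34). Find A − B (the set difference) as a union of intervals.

[-18, -15) is untouched.
[-4, 2) with B removed leaves [-4, -2), [1, 2).
[4, 16) is untouched.
[26, 40) with B removed leaves [29, 30), [34, 40).

[-18, -15) ∪ [-4, -2) ∪ [1, 2) ∪ [4, 16) ∪ [29, 30) ∪ [34, 40)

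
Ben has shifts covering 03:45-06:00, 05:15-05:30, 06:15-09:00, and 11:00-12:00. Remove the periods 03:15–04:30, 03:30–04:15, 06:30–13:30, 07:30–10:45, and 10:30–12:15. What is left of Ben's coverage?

First set merges to 03:45–06:00, 06:15–09:00, 11:00–12:00.
Second set merges to 03:15–04:30, 06:30–13:30.
03:45–06:00 \ B = 04:30–06:00.
06:15–09:00 \ B = 06:15–06:30.
11:00–12:00: entirely removed.

04:30–06:00, 06:15–06:30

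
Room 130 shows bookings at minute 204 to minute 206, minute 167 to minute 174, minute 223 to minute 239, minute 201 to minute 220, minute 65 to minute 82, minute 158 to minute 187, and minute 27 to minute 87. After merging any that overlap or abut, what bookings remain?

Sort by start: minute 27 to minute 87, minute 65 to minute 82, minute 158 to minute 187, minute 167 to minute 174, minute 201 to minute 220, minute 204 to minute 206, minute 223 to minute 239.
minute 65 to minute 82 overlaps/touches minute 27 to minute 87 → extend to minute 27 to minute 87.
minute 158 to minute 187 is disjoint → start new block.
minute 167 to minute 174 overlaps/touches minute 158 to minute 187 → extend to minute 158 to minute 187.
minute 201 to minute 220 is disjoint → start new block.
minute 204 to minute 206 overlaps/touches minute 201 to minute 220 → extend to minute 201 to minute 220.
minute 223 to minute 239 is disjoint → start new block.

minute 27 to minute 87, minute 158 to minute 187, minute 201 to minute 220, minute 223 to minute 239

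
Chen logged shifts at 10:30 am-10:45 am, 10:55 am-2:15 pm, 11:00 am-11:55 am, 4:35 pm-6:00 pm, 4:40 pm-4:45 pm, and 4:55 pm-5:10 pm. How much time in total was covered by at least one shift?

Merged: 10:30 am-10:45 am, 10:55 am-2:15 pm, 4:35 pm-6:00 pm.
Lengths: 15 min + 3 h 20 min + 1 h 25 min = 5 h.

5 h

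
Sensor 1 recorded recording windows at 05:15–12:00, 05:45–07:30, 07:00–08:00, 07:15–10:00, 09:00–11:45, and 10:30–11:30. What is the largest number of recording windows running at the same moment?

4

Walk the sorted start/end points keeping a running depth.
The depth first hits 4 at 07:15.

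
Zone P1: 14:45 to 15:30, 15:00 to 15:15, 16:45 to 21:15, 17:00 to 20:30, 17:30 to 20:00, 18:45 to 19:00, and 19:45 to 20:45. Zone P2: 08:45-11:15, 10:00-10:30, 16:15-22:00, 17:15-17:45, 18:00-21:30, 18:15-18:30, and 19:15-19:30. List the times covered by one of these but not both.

Merge the first list: 14:45–15:30, 16:45–21:15.
Merge the second list: 08:45–11:15, 16:15–22:00.
Only in the first: 14:45–15:30.
Only in the second: 08:45–11:15, 16:15–16:45, 21:15–22:00.
Together these are the periods covered by exactly one.

08:45–11:15, 14:45–15:30, 16:15–16:45, 21:15–22:00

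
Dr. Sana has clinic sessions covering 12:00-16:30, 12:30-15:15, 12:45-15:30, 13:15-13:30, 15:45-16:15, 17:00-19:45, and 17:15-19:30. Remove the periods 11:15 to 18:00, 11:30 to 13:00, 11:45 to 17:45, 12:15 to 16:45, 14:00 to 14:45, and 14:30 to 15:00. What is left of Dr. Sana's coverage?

18:00-19:45

A, merged: 12:00-16:30, 17:00-19:45.
B, merged: 11:15-18:00.
12:00-16:30: fully covered by B → removed.
17:00-19:45 minus B → 18:00-19:45.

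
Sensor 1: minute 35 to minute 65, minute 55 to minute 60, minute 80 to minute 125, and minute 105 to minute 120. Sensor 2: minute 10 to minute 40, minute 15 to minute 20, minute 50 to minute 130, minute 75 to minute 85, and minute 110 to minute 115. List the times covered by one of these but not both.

minute 10 to minute 35, minute 40 to minute 50, minute 65 to minute 80, minute 125 to minute 130

First set merges to minute 35 to minute 65, minute 80 to minute 125.
Second set merges to minute 10 to minute 40, minute 50 to minute 130.
A \ B = minute 40 to minute 50.
B \ A = minute 10 to minute 35, minute 65 to minute 80, minute 125 to minute 130.
Union of the two gives the symmetric difference.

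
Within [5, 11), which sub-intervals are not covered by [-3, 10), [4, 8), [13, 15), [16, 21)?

[10, 11)

The merged coverage is [-3, 10), [13, 15), [16, 21).
Gaps within [5, 11): [10, 11).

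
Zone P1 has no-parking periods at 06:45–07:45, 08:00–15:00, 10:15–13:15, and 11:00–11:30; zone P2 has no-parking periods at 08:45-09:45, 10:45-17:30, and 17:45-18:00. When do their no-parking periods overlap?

08:45–09:45, 10:45–15:00

Merge the first list: 06:45–07:45, 08:00–15:00.
06:45–07:45 meets no B interval.
08:00–15:00 ∩ B → 08:45–09:45, 10:45–15:00.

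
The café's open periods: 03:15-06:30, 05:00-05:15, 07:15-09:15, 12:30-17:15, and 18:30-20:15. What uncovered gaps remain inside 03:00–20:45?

03:00–03:15, 06:30–07:15, 09:15–12:30, 17:15–18:30, 20:15–20:45

After merging, the occupied span is 03:15–06:30, 07:15–09:15, 12:30–17:15, 18:30–20:15.
Complement within 03:00–20:45: 03:00–03:15, 06:30–07:15, 09:15–12:30, 17:15–18:30, 20:15–20:45.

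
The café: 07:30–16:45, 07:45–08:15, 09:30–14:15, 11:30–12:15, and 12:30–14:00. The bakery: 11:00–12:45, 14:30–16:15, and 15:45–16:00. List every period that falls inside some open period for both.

First set merges to 07:30–16:45.
Second set merges to 11:00–12:45, 14:30–16:15.
07:30–16:45 meets the second set on 11:00–12:45, 14:30–16:15.

11:00–12:45, 14:30–16:15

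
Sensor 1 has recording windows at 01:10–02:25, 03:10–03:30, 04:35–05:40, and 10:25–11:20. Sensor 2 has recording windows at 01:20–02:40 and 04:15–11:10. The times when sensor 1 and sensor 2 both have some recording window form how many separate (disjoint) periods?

3

A ∩ B = 01:20–02:25, 04:35–05:40, 10:25–11:10.
That is 3 disjoint pieces.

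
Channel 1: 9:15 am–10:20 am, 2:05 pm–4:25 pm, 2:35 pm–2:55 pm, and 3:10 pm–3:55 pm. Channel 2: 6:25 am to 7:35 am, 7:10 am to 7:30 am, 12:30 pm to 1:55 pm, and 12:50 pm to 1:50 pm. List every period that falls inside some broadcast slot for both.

none

First set merges to 9:15 am–10:20 am, 2:05 pm–4:25 pm.
Second set merges to 6:25 am–7:35 am, 12:30 pm–1:55 pm.
9:15 am–10:20 am falls entirely outside B.
2:05 pm–4:25 pm falls entirely outside B.
No overlap.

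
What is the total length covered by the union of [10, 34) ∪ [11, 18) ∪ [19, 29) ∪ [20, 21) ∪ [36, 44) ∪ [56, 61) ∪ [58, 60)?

37

Merged: [10, 34), [36, 44), [56, 61).
Lengths: 24 + 8 + 5 = 37.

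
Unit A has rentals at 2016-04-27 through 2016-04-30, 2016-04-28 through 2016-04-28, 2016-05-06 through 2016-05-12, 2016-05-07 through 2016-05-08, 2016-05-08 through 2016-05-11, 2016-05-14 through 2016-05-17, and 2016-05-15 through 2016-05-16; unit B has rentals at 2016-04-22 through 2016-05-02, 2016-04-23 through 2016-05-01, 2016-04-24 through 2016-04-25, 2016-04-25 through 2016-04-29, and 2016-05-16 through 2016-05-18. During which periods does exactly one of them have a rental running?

Merge the first list: 2016-04-27 through 2016-04-30, 2016-05-06 through 2016-05-12, 2016-05-14 through 2016-05-17.
Merge the second list: 2016-04-22 through 2016-05-02, 2016-05-16 through 2016-05-18.
Only in the first: 2016-05-06 through 2016-05-12, 2016-05-14 through 2016-05-15.
Only in the second: 2016-04-22 through 2016-04-26, 2016-05-01 through 2016-05-02, 2016-05-18 through 2016-05-18.
Together these are the periods covered by exactly one.

2016-04-22 through 2016-04-26, 2016-05-01 through 2016-05-02, 2016-05-06 through 2016-05-12, 2016-05-14 through 2016-05-15, 2016-05-18 through 2016-05-18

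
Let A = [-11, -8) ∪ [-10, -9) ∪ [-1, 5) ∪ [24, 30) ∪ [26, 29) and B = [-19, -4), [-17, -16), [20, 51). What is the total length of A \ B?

Merge the first list: [-11, -8), [-1, 5), [24, 30).
Merge the second list: [-19, -4), [20, 51).
A \ B = [-1, 5).
Total: 6.

6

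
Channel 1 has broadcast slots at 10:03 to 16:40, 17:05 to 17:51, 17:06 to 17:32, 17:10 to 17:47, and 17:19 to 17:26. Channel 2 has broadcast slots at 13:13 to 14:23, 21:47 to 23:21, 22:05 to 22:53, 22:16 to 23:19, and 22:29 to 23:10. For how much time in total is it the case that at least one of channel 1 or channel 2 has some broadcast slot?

A, merged: 10:03-16:40, 17:05-17:51.
B, merged: 13:13-14:23, 21:47-23:21.
A ∪ B = 10:03-16:40, 17:05-17:51, 21:47-23:21.
Total: 6 h 37 min + 46 min + 1 h 34 min = 8 h 57 min.

8 h 57 min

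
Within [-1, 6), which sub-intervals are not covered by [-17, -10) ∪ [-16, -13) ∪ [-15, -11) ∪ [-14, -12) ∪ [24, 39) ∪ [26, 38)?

The merged coverage is [-17, -10), [24, 39).
Uncovered inside [-1, 6): [-1, 6).

[-1, 6)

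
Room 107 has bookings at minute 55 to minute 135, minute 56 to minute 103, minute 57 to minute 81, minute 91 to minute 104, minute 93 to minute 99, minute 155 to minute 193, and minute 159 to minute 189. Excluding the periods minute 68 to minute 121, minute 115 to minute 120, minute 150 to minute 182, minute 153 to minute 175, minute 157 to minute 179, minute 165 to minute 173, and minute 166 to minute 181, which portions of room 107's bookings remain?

minute 55 to minute 68, minute 121 to minute 135, minute 182 to minute 193

Merge the first list: minute 55 to minute 135, minute 155 to minute 193.
Merge the second list: minute 68 to minute 121, minute 150 to minute 182.
minute 55 to minute 135 minus B → minute 55 to minute 68, minute 121 to minute 135.
minute 155 to minute 193 minus B → minute 182 to minute 193.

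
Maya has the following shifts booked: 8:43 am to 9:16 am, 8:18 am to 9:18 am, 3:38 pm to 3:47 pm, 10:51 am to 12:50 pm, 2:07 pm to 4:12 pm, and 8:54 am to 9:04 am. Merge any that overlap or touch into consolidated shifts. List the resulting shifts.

8:18 am–9:18 am, 10:51 am–12:50 pm, 2:07 pm–4:12 pm

Sort by start: 8:18 am–9:18 am, 8:43 am–9:16 am, 8:54 am–9:04 am, 10:51 am–12:50 pm, 2:07 pm–4:12 pm, 3:38 pm–3:47 pm.
8:43 am–9:16 am overlaps/touches 8:18 am–9:18 am → extend to 8:18 am–9:18 am.
8:54 am–9:04 am overlaps/touches 8:18 am–9:18 am → extend to 8:18 am–9:18 am.
10:51 am–12:50 pm is disjoint → start new block.
2:07 pm–4:12 pm is disjoint → start new block.
3:38 pm–3:47 pm overlaps/touches 2:07 pm–4:12 pm → extend to 2:07 pm–4:12 pm.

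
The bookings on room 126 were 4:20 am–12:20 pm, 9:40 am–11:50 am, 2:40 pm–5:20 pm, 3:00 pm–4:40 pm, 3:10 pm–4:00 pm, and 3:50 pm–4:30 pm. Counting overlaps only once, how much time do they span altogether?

Merged: 4:20 am-12:20 pm, 2:40 pm-5:20 pm.
Lengths: 8 h + 2 h 40 min = 10 h 40 min.

10 h 40 min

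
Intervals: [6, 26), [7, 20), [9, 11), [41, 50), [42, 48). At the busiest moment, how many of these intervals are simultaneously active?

3

Walk the sorted start/end points keeping a running depth.
The depth first hits 3 at 9.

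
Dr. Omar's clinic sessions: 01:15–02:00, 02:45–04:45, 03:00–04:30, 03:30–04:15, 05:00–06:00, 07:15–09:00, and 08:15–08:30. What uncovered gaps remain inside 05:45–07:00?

06:00–07:00

After merging, the occupied span is 01:15–02:00, 02:45–04:45, 05:00–06:00, 07:15–09:00.
Complement within 05:45–07:00: 06:00–07:00.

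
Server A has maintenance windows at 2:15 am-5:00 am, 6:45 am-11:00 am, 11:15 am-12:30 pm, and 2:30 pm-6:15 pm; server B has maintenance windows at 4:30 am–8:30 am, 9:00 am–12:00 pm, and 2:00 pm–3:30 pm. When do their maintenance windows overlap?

2:15 am–5:00 am meets the second set on 4:30 am–5:00 am.
6:45 am–11:00 am meets the second set on 6:45 am–8:30 am, 9:00 am–11:00 am.
11:15 am–12:30 pm meets the second set on 11:15 am–12:00 pm.
2:30 pm–6:15 pm meets the second set on 2:30 pm–3:30 pm.

4:30 am–5:00 am, 6:45 am–8:30 am, 9:00 am–11:00 am, 11:15 am–12:00 pm, 2:30 pm–3:30 pm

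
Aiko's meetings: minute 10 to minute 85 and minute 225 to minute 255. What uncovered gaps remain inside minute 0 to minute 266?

The merged coverage is minute 10 to minute 85, minute 225 to minute 255.
Gaps within minute 0 to minute 266: minute 0 to minute 10, minute 85 to minute 225, minute 255 to minute 266.

minute 0 to minute 10, minute 85 to minute 225, minute 255 to minute 266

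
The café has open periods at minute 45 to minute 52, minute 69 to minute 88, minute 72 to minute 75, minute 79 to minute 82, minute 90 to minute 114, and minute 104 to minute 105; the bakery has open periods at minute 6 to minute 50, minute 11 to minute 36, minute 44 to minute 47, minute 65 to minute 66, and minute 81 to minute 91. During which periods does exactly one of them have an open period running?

Merge the first list: minute 45 to minute 52, minute 69 to minute 88, minute 90 to minute 114.
Merge the second list: minute 6 to minute 50, minute 65 to minute 66, minute 81 to minute 91.
Only in the first: minute 50 to minute 52, minute 69 to minute 81, minute 91 to minute 114.
Only in the second: minute 6 to minute 45, minute 65 to minute 66, minute 88 to minute 90.
Together these are the periods covered by exactly one.

minute 6 to minute 45, minute 50 to minute 52, minute 65 to minute 66, minute 69 to minute 81, minute 88 to minute 90, minute 91 to minute 114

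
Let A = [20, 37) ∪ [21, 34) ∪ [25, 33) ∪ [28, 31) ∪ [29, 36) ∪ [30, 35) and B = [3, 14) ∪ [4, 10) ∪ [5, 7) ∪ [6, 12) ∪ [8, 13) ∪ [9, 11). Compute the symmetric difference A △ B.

Merge the first list: [20, 37).
Merge the second list: [3, 14).
Only in the first: [20, 37).
Only in the second: [3, 14).
Together these are the periods covered by exactly one.

[3, 14) ∪ [20, 37)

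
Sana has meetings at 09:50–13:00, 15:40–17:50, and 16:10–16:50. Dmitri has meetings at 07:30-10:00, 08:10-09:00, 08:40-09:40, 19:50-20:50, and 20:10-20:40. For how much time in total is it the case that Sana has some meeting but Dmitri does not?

5 h 10 min

First set merges to 09:50–13:00, 15:40–17:50.
Second set merges to 07:30–10:00, 19:50–20:50.
A \ B = 10:00–13:00, 15:40–17:50.
Total: 3 h + 2 h 10 min = 5 h 10 min.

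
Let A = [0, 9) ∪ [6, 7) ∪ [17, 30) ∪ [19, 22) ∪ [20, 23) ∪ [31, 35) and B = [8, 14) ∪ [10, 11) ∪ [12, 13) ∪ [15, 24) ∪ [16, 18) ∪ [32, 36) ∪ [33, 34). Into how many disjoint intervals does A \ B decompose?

First set merges to [0, 9), [17, 30), [31, 35).
Second set merges to [8, 14), [15, 24), [32, 36).
A \ B = [0, 8), [24, 30), [31, 32).
That is 3 disjoint pieces.

3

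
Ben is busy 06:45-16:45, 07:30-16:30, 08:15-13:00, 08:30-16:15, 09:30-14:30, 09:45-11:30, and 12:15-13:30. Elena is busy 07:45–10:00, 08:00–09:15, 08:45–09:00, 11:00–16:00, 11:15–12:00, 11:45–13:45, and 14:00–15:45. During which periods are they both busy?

07:45-10:00, 11:00-16:00

Merge the first list: 06:45-16:45.
Merge the second list: 07:45-10:00, 11:00-16:00.
06:45-16:45 ∩ B → 07:45-10:00, 11:00-16:00.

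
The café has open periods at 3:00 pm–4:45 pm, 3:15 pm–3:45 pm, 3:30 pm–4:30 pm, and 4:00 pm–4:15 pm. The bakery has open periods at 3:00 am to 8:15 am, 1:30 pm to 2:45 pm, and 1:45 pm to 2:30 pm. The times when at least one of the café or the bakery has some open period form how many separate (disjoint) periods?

Merge the first list: 3:00 pm-4:45 pm.
Merge the second list: 3:00 am-8:15 am, 1:30 pm-2:45 pm.
A ∪ B = 3:00 am-8:15 am, 1:30 pm-2:45 pm, 3:00 pm-4:45 pm.
That is 3 disjoint pieces.

3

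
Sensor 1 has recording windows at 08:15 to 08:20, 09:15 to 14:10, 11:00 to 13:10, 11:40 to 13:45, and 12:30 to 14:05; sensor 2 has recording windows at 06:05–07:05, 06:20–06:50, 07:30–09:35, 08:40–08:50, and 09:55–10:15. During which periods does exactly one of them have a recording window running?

06:05–07:05, 07:30–08:15, 08:20–09:15, 09:35–09:55, 10:15–14:10

A, merged: 08:15–08:20, 09:15–14:10.
B, merged: 06:05–07:05, 07:30–09:35, 09:55–10:15.
Only in the first: 09:35–09:55, 10:15–14:10.
Only in the second: 06:05–07:05, 07:30–08:15, 08:20–09:15.
Together these are the periods covered by exactly one.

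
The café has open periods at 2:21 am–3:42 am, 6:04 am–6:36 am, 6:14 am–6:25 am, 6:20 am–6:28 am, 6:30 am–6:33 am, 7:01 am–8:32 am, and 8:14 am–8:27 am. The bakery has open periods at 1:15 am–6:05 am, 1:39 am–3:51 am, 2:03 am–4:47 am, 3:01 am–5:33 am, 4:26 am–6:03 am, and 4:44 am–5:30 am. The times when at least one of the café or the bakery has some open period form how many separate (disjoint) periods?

A, merged: 2:21 am–3:42 am, 6:04 am–6:36 am, 7:01 am–8:32 am.
B, merged: 1:15 am–6:05 am.
A ∪ B = 1:15 am–6:36 am, 7:01 am–8:32 am.
That is 2 disjoint pieces.

2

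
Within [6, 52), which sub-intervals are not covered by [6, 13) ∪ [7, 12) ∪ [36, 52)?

[13, 36)

After merging, the occupied span is [6, 13), [36, 52).
Complement within [6, 52): [13, 36).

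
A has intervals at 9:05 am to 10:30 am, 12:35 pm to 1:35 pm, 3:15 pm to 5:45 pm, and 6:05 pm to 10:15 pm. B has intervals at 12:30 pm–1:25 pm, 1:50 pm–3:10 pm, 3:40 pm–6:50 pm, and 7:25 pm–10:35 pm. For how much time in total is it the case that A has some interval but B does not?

2 h 35 min

A \ B = 9:05 am-10:30 am, 1:25 pm-1:35 pm, 3:15 pm-3:40 pm, 6:50 pm-7:25 pm.
Total: 1 h 25 min + 10 min + 25 min + 35 min = 2 h 35 min.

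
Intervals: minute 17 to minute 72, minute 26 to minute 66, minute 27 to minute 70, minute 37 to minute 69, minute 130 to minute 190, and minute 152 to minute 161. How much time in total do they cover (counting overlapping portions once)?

115 minutes

Merged: minute 17 to minute 72, minute 130 to minute 190.
Lengths: 55 minutes + 60 minutes = 115 minutes.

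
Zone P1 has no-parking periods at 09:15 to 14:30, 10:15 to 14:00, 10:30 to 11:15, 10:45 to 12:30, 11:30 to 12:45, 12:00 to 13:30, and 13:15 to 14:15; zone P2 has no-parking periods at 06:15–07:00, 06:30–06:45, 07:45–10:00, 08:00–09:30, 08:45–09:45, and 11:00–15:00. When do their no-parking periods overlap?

09:15–10:00, 11:00–14:30

A, merged: 09:15–14:30.
B, merged: 06:15–07:00, 07:45–10:00, 11:00–15:00.
09:15–14:30 meets the second set on 09:15–10:00, 11:00–14:30.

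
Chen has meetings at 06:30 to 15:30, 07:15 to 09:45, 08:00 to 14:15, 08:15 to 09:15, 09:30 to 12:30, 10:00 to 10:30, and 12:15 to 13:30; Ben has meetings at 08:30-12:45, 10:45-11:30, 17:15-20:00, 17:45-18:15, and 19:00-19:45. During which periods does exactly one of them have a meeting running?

Merge the first list: 06:30–15:30.
Merge the second list: 08:30–12:45, 17:15–20:00.
A but not B: 06:30–08:30, 12:45–15:30.
B but not A: 17:15–20:00.
Combining gives A △ B.

06:30–08:30, 12:45–15:30, 17:15–20:00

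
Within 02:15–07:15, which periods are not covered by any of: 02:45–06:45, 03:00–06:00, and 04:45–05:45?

After merging, the occupied span is 02:45–06:45.
Gaps within 02:15–07:15: 02:15–02:45, 06:45–07:15.

02:15–02:45, 06:45–07:15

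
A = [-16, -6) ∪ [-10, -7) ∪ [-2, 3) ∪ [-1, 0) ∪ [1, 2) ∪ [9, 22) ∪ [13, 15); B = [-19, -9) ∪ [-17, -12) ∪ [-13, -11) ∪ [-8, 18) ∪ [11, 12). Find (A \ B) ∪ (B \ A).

[-19, -16) ∪ [-9, -8) ∪ [-6, -2) ∪ [3, 9) ∪ [18, 22)

Merge the first list: [-16, -6), [-2, 3), [9, 22).
Merge the second list: [-19, -9), [-8, 18).
A but not B: [-9, -8), [18, 22).
B but not A: [-19, -16), [-6, -2), [3, 9).
Combining gives A △ B.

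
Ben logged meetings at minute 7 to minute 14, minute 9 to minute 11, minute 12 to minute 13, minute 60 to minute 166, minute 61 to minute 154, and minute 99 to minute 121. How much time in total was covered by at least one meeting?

Merged: minute 7 to minute 14, minute 60 to minute 166.
Lengths: 7 minutes + 106 minutes = 113 minutes.

113 minutes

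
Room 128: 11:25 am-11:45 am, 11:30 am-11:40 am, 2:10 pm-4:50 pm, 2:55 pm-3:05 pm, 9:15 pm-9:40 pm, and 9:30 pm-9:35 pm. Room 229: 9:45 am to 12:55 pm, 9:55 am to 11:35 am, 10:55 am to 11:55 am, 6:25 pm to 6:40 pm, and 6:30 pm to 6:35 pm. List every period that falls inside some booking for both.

11:25 am-11:45 am

First set merges to 11:25 am-11:45 am, 2:10 pm-4:50 pm, 9:15 pm-9:40 pm.
Second set merges to 9:45 am-12:55 pm, 6:25 pm-6:40 pm.
11:25 am-11:45 am overlaps B on 11:25 am-11:45 am.
2:10 pm-4:50 pm falls entirely outside B.
9:15 pm-9:40 pm falls entirely outside B.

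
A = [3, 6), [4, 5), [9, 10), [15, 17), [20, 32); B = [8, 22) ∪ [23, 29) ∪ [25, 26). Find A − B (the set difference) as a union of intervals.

A, merged: [3, 6), [9, 10), [15, 17), [20, 32).
B, merged: [8, 22), [23, 29).
[3, 6): nothing removed.
[9, 10): entirely removed.
[15, 17): entirely removed.
[20, 32) \ B = [22, 23), [29, 32).

[3, 6) ∪ [22, 23) ∪ [29, 32)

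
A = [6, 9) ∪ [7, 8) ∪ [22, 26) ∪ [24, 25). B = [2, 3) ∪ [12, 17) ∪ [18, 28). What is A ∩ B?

First set merges to [6, 9), [22, 26).
[6, 9) falls entirely outside B.
[22, 26) overlaps B on [22, 26).

[22, 26)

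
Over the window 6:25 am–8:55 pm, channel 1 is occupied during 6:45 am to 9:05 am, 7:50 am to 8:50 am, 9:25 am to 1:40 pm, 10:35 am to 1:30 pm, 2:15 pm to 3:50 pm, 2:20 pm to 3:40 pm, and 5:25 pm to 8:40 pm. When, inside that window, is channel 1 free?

6:25 am–6:45 am, 9:05 am–9:25 am, 1:40 pm–2:15 pm, 3:50 pm–5:25 pm, 8:40 pm–8:55 pm

After merging, the occupied span is 6:45 am–9:05 am, 9:25 am–1:40 pm, 2:15 pm–3:50 pm, 5:25 pm–8:40 pm.
Complement within 6:25 am–8:55 pm: 6:25 am–6:45 am, 9:05 am–9:25 am, 1:40 pm–2:15 pm, 3:50 pm–5:25 pm, 8:40 pm–8:55 pm.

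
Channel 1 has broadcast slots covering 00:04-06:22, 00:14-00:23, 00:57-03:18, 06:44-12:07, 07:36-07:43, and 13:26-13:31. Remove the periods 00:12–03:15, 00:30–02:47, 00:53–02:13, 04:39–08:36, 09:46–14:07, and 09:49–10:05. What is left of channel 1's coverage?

00:04–00:12, 03:15–04:39, 08:36–09:46

Merge the first list: 00:04–06:22, 06:44–12:07, 13:26–13:31.
Merge the second list: 00:12–03:15, 04:39–08:36, 09:46–14:07.
00:04–06:22 \ B = 00:04–00:12, 03:15–04:39.
06:44–12:07 \ B = 08:36–09:46.
13:26–13:31: entirely removed.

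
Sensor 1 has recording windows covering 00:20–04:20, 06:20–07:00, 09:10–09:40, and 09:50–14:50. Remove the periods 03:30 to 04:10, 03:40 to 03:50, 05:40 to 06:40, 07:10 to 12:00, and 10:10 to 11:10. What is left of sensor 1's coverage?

B, merged: 03:30–04:10, 05:40–06:40, 07:10–12:00.
00:20–04:20 minus B → 00:20–03:30, 04:10–04:20.
06:20–07:00 minus B → 06:40–07:00.
09:10–09:40: fully covered by B → removed.
09:50–14:50 minus B → 12:00–14:50.

00:20–03:30, 04:10–04:20, 06:40–07:00, 12:00–14:50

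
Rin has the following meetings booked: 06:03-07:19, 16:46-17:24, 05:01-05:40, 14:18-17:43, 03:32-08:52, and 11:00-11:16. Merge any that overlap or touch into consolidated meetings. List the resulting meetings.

Sort by start: 03:32–08:52, 05:01–05:40, 06:03–07:19, 11:00–11:16, 14:18–17:43, 16:46–17:24.
05:01–05:40 overlaps/touches 03:32–08:52 → extend to 03:32–08:52.
06:03–07:19 overlaps/touches 03:32–08:52 → extend to 03:32–08:52.
11:00–11:16 is disjoint → start new block.
14:18–17:43 is disjoint → start new block.
16:46–17:24 overlaps/touches 14:18–17:43 → extend to 14:18–17:43.

03:32–08:52, 11:00–11:16, 14:18–17:43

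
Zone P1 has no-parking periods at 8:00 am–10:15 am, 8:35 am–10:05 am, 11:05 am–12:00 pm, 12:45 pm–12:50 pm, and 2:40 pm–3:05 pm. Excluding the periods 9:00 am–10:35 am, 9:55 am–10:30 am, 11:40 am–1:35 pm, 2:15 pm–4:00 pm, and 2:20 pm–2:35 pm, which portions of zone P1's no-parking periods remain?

8:00 am–9:00 am, 11:05 am–11:40 am

Merge the first list: 8:00 am–10:15 am, 11:05 am–12:00 pm, 12:45 pm–12:50 pm, 2:40 pm–3:05 pm.
Merge the second list: 9:00 am–10:35 am, 11:40 am–1:35 pm, 2:15 pm–4:00 pm.
8:00 am–10:15 am minus B → 8:00 am–9:00 am.
11:05 am–12:00 pm minus B → 11:05 am–11:40 am.
12:45 pm–12:50 pm: fully covered by B → removed.
2:40 pm–3:05 pm: fully covered by B → removed.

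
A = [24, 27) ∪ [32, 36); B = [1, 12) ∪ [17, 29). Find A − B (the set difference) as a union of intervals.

[24, 27): entirely removed.
[32, 36): nothing removed.

[32, 36)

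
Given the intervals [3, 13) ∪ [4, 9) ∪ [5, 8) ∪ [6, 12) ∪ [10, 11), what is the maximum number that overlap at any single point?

Walk the sorted start/end points keeping a running depth.
The depth first hits 4 at 6.

4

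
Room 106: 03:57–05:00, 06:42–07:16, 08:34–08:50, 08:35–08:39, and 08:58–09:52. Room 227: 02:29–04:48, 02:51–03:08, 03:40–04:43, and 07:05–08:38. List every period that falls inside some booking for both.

03:57–04:48, 07:05–07:16, 08:34–08:38

Merge the first list: 03:57–05:00, 06:42–07:16, 08:34–08:50, 08:58–09:52.
Merge the second list: 02:29–04:48, 07:05–08:38.
03:57–05:00 overlaps B on 03:57–04:48.
06:42–07:16 overlaps B on 07:05–07:16.
08:34–08:50 overlaps B on 08:34–08:38.
08:58–09:52 falls entirely outside B.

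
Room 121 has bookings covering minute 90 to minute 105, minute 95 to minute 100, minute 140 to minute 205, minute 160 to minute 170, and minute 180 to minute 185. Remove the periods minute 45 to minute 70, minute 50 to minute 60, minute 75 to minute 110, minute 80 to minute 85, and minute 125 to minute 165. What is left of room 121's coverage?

minute 165 to minute 205

A, merged: minute 90 to minute 105, minute 140 to minute 205.
B, merged: minute 45 to minute 70, minute 75 to minute 110, minute 125 to minute 165.
minute 90 to minute 105: entirely removed.
minute 140 to minute 205 \ B = minute 165 to minute 205.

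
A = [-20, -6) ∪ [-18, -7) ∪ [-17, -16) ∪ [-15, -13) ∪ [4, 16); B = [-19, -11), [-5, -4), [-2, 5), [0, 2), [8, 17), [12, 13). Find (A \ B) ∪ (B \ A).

Merge the first list: [-20, -6), [4, 16).
Merge the second list: [-19, -11), [-5, -4), [-2, 5), [8, 17).
A but not B: [-20, -19), [-11, -6), [5, 8).
B but not A: [-5, -4), [-2, 4), [16, 17).
Combining gives A △ B.

[-20, -19) ∪ [-11, -6) ∪ [-5, -4) ∪ [-2, 4) ∪ [5, 8) ∪ [16, 17)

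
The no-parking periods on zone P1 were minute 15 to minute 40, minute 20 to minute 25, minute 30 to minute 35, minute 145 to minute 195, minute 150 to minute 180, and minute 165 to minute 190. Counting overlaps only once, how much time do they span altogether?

Merged: minute 15 to minute 40, minute 145 to minute 195.
Lengths: 25 minutes + 50 minutes = 75 minutes.

75 minutes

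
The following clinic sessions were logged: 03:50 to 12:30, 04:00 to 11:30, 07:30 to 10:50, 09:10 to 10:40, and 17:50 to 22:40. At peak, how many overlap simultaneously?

4

Walk the sorted start/end points keeping a running depth.
The depth first hits 4 at 09:10.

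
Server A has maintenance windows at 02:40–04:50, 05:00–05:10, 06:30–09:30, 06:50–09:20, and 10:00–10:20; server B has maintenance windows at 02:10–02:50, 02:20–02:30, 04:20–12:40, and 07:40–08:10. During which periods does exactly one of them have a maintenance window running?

A, merged: 02:40–04:50, 05:00–05:10, 06:30–09:30, 10:00–10:20.
B, merged: 02:10–02:50, 04:20–12:40.
Only in the first: 02:50–04:20.
Only in the second: 02:10–02:40, 04:50–05:00, 05:10–06:30, 09:30–10:00, 10:20–12:40.
Together these are the periods covered by exactly one.

02:10–02:40, 02:50–04:20, 04:50–05:00, 05:10–06:30, 09:30–10:00, 10:20–12:40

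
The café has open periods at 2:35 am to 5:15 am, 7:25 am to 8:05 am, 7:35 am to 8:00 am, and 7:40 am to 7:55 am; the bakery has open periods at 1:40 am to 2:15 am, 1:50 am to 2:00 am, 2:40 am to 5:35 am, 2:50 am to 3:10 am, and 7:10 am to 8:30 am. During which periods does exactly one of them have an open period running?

A, merged: 2:35 am-5:15 am, 7:25 am-8:05 am.
B, merged: 1:40 am-2:15 am, 2:40 am-5:35 am, 7:10 am-8:30 am.
A \ B = 2:35 am-2:40 am.
B \ A = 1:40 am-2:15 am, 5:15 am-5:35 am, 7:10 am-7:25 am, 8:05 am-8:30 am.
Union of the two gives the symmetric difference.

1:40 am-2:15 am, 2:35 am-2:40 am, 5:15 am-5:35 am, 7:10 am-7:25 am, 8:05 am-8:30 am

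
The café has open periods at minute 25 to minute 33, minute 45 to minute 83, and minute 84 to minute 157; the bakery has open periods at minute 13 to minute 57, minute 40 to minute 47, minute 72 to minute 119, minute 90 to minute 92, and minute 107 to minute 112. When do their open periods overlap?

Merge the second list: minute 13 to minute 57, minute 72 to minute 119.
minute 25 to minute 33 overlaps B on minute 25 to minute 33.
minute 45 to minute 83 overlaps B on minute 45 to minute 57, minute 72 to minute 83.
minute 84 to minute 157 overlaps B on minute 84 to minute 119.

minute 25 to minute 33, minute 45 to minute 57, minute 72 to minute 83, minute 84 to minute 119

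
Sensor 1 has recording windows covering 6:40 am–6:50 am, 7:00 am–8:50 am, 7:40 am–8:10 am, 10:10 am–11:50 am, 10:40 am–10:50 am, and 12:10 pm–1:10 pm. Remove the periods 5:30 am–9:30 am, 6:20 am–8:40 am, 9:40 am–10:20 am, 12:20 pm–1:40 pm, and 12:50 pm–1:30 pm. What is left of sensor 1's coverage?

First set merges to 6:40 am-6:50 am, 7:00 am-8:50 am, 10:10 am-11:50 am, 12:10 pm-1:10 pm.
Second set merges to 5:30 am-9:30 am, 9:40 am-10:20 am, 12:20 pm-1:40 pm.
6:40 am-6:50 am: entirely removed.
7:00 am-8:50 am: entirely removed.
10:10 am-11:50 am \ B = 10:20 am-11:50 am.
12:10 pm-1:10 pm \ B = 12:10 pm-12:20 pm.

10:20 am-11:50 am, 12:10 pm-12:20 pm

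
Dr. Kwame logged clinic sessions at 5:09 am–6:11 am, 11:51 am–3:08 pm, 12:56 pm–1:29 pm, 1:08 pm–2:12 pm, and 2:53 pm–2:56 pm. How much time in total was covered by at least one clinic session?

Merged: 5:09 am-6:11 am, 11:51 am-3:08 pm.
Lengths: 1 h 2 min + 3 h 17 min = 4 h 19 min.

4 h 19 min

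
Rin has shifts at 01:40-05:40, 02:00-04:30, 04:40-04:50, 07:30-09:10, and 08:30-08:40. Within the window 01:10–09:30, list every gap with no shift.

01:10–01:40, 05:40–07:30, 09:10–09:30

The merged coverage is 01:40–05:40, 07:30–09:10.
Gaps within 01:10–09:30: 01:10–01:40, 05:40–07:30, 09:10–09:30.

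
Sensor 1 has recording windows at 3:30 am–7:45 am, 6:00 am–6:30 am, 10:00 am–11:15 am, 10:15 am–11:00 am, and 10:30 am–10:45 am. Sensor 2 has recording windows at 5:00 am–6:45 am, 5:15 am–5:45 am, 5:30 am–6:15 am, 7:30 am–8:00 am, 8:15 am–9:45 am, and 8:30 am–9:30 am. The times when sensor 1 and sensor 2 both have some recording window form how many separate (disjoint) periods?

2

Merge the first list: 3:30 am–7:45 am, 10:00 am–11:15 am.
Merge the second list: 5:00 am–6:45 am, 7:30 am–8:00 am, 8:15 am–9:45 am.
A ∩ B = 5:00 am–6:45 am, 7:30 am–7:45 am.
That is 2 disjoint pieces.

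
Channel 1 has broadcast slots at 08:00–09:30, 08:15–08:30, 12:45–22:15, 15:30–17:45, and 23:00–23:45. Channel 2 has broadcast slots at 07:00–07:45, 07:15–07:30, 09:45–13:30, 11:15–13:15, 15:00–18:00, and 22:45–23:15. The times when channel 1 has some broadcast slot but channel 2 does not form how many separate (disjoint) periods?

Merge the first list: 08:00–09:30, 12:45–22:15, 23:00–23:45.
Merge the second list: 07:00–07:45, 09:45–13:30, 15:00–18:00, 22:45–23:15.
A \ B = 08:00–09:30, 13:30–15:00, 18:00–22:15, 23:15–23:45.
That is 4 disjoint pieces.

4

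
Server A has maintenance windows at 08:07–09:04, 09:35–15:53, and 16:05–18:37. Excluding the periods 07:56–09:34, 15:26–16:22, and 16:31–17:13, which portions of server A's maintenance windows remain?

09:35-15:26, 16:22-16:31, 17:13-18:37

08:07-09:04: entirely removed.
09:35-15:53 \ B = 09:35-15:26.
16:05-18:37 \ B = 16:22-16:31, 17:13-18:37.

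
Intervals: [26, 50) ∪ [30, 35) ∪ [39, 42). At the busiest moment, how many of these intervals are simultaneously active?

2

At 30, 2 of the intervals are simultaneously active.
No point has more.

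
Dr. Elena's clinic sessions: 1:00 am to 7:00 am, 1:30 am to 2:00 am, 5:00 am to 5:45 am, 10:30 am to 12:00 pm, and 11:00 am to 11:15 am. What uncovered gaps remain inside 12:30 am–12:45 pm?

Covered (merged): 1:00 am–7:00 am, 10:30 am–12:00 pm.
Gaps within 12:30 am–12:45 pm: 12:30 am–1:00 am, 7:00 am–10:30 am, 12:00 pm–12:45 pm.

12:30 am–1:00 am, 7:00 am–10:30 am, 12:00 pm–12:45 pm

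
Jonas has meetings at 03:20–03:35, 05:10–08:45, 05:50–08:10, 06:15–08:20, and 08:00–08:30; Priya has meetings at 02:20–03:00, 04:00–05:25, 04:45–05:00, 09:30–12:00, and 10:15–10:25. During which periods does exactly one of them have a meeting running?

A, merged: 03:20-03:35, 05:10-08:45.
B, merged: 02:20-03:00, 04:00-05:25, 09:30-12:00.
Only in the first: 03:20-03:35, 05:25-08:45.
Only in the second: 02:20-03:00, 04:00-05:10, 09:30-12:00.
Together these are the periods covered by exactly one.

02:20-03:00, 03:20-03:35, 04:00-05:10, 05:25-08:45, 09:30-12:00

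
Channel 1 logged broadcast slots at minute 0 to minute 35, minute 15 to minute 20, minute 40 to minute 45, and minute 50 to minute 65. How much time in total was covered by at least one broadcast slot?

Merged: minute 0 to minute 35, minute 40 to minute 45, minute 50 to minute 65.
Lengths: 35 minutes + 5 minutes + 15 minutes = 55 minutes.

55 minutes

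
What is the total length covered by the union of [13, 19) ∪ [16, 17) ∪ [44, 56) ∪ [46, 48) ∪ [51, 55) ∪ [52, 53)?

Merged: [13, 19), [44, 56).
Lengths: 6 + 12 = 18.

18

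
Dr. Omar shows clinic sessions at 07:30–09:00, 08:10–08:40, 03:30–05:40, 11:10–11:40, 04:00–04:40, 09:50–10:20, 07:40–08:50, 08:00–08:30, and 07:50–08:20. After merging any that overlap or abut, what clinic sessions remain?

Sort by start: 03:30–05:40, 04:00–04:40, 07:30–09:00, 07:40–08:50, 07:50–08:20, 08:00–08:30, 08:10–08:40, 09:50–10:20, 11:10–11:40.
04:00–04:40 overlaps/touches 03:30–05:40 → extend to 03:30–05:40.
07:30–09:00 is disjoint → start new block.
07:40–08:50 overlaps/touches 07:30–09:00 → extend to 07:30–09:00.
07:50–08:20 overlaps/touches 07:30–09:00 → extend to 07:30–09:00.
08:00–08:30 overlaps/touches 07:30–09:00 → extend to 07:30–09:00.
08:10–08:40 overlaps/touches 07:30–09:00 → extend to 07:30–09:00.
09:50–10:20 is disjoint → start new block.
11:10–11:40 is disjoint → start new block.

03:30–05:40, 07:30–09:00, 09:50–10:20, 11:10–11:40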